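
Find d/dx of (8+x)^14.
14(8+x)^13

Reasoning: Using the power rule: d/dx (8+x)^14 = 14(8+x)^{13}.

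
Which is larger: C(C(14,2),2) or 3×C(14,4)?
C(C(14,2),2)

C(C(14,2),2)=4,095, 3×C(14,4)=3,003.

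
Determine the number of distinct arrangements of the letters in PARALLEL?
3,360

Reasoning: Word has 8 letters (P=1, A=2, R=1, L=3, E=1). Arrangements: 8!/Π(k!) = 3,360.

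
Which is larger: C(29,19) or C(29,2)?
C(29,19)

C(29,19)=20,030,010, C(29,2)=406.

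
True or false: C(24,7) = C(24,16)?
False

Reasoning: C(24,7) = 346,104 but C(24,16) = 735,471; symmetry gives C(24,7) = C(24,17), not C(24,16).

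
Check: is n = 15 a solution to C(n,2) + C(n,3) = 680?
No

Working:
C(15,2) + C(15,3) = 105 + 455 = 560, which does not equal 680.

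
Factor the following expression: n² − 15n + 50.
(n − 5)(n − 10)

Seek roots whose sum is 15 and product is 50: (5, 10). So n² − 15n + 50 = (n − 5)(n − 10).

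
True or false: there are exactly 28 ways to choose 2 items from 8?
True

Explanation: C(8,2) = 28.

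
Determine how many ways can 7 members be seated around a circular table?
Circular arrangements: (7-1)! = 720.
Final answer: 720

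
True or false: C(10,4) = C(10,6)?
True

Solution: C(10,4) = C(10,10-4) by the symmetry property; both equal 210.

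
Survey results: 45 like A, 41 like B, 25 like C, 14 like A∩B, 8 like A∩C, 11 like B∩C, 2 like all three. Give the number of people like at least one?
|A∪B∪C| = 45+41+25-14-8-11+2 = 80.
Final answer: 80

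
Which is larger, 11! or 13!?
13!

Working:
11!=39,916,800, 13!=6,227,020,800. 13! > 11!.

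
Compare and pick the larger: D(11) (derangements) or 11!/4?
D(11)

Reasoning: D(11) = (11-1)·[D(10) + D(9)] = 10·[1,334,961 + 133,496] = 14,684,570; 11!/4 = 39,916,800/4 = 9,979,200.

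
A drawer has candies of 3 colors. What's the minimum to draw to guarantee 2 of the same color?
4
Worst case: 1 of each = 3. One more: 4.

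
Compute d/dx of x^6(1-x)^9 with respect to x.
6x^5(1-x)^9 - 9x^6(1-x)^8

Working:
Product rule: 6x^{5}(1-x)^{9} + x^6·(-9)(1-x)^{8}.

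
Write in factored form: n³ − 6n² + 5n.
n(n − 1)(n − 5)

Explanation: n³ − 6n² + 5n = n(n² − 6n + 5) = n(n − 1)(n − 5).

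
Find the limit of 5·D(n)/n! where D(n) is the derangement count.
5/e
D(n)/n! → 1/e, so 5·D(n)/n! → 5/e.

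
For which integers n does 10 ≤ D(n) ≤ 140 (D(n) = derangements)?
5

Using D(n) = (n−1)[D(n−1) + D(n−2)] with D(1)=0, D(2)=1: D(4)=9; D(5)=44; D(6)=265. So valid n = 5.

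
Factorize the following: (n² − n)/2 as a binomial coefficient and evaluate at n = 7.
C(n,2); C(7,2) = 21
(n² − n)/2 = n(n−1)/2 = C(n,2). At n = 7: C(7,2) = 21.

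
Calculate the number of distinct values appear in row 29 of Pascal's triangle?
15

Explanation: Row 29 has entries C(29,0)..C(29,29); by symmetry C(29,k)=C(29,29-k), giving 15 distinct values.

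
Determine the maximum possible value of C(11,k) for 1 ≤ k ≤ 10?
462

Reasoning: C(11,k) is maximised at the centre of the row: C(11,5) = 462.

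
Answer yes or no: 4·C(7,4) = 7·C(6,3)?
Absorption identity k·C(n,k) = n·C(n-1,k-1). LHS = 4·35 = 140; RHS = 7·20 = 140.
Final answer: Yes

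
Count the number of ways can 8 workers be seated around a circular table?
5,040

Reasoning: Circular arrangements: (8-1)! = 5,040.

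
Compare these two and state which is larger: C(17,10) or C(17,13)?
C(17,10)

Explanation: C(17,10)=19,448, C(17,13)=2,380.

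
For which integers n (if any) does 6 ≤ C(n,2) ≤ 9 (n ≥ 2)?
4
C(3,2)=3; C(4,2)=6; C(5,2)=10. So valid n = 4.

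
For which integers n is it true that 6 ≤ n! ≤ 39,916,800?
3, 4, 5, 6, 7, 8, 9, 10, 11

Working:
n! is strictly increasing; 3! = 6 and 11! = 39,916,800, so valid n = 3, 4, 5, 6, 7, 8, 9, 10, 11.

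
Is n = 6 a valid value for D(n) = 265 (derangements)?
Yes

Reasoning: D(6) = (6-1)·[D(5) + D(4)] = 5·[44 + 9] = 265, which equals 265.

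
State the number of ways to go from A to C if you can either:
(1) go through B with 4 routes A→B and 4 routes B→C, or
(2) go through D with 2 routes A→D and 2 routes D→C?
20

Working:
Route via B: 4×4=16. Route via D: 2×2=4. Total: 20.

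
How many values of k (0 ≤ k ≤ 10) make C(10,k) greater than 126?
3

Row 10 is unimodal and symmetric about k=10/2. C(10,3)=120 ≤ 126; C(10,4)=210 > 126; by symmetry C(10,k) > 126 for k = 4..6. That's 6 - 4 + 1 = 3 values.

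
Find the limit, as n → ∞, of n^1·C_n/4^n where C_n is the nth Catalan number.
0

Explanation: C_n ~ 4^n/(n^(3/2)√π), so n^1·C_n/4^n ~ n^(1 − 3/2)/√π → 0.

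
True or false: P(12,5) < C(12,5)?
P(12,5) = 95,040 and C(12,5) = 792; P(n,r) = r! × C(n,r) so P > C whenever r ≥ 2.

Answer: False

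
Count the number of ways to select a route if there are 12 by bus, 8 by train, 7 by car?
27
By the addition principle: 12 + 8 + 7 = 27.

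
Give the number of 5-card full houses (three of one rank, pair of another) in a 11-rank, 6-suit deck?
33,000

Explanation: Triple rank: 11. Triple suits: C(6,3)=20. Pair rank: 10. Pair suits: C(6,2)=15. Total: 33,000.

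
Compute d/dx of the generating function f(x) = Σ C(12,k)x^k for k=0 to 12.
Σ k·C(12,k)x^(k-1) for k=1 to 12

Solution: Term-by-term differentiation gives Σ k·C(12,k)x^{k-1} for k=1 to 12.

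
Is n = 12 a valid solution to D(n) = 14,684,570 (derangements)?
D(12) = (12-1)·[D(11) + D(10)] = 11·[14,684,570 + 1,334,961] = 176,214,841, which does not equal 14,684,570.
Final answer: No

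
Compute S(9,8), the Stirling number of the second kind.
36
Using the Stirling recurrence: S(n,k) = k·S(n-1,k) + S(n-1,k-1)
S(9,8) = 8·S(8,8) + S(8,7)
         = 8·1 + 28
         = 8 + 28
         = 36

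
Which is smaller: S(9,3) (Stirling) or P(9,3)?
P(9,3)

Working:
S(9,3) = 3·S(8,3) + S(8,2) = 3·966 + 127 = 3,025; P(9,3) = 504.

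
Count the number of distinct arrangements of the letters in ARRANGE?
Word has 7 letters (A=2, R=2, N=1, G=1, E=1). Arrangements: 7!/Π(k!) = 1,260.

Answer: 1,260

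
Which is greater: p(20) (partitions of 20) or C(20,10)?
C(20,10)

Explanation: Pentagonal recurrence p(n) = p(n−1) + p(n−2) − p(n−5) − p(n−7) + …: p(20) = p(19) + p(18) − p(15) − p(13) + p(8) + p(5) = 490 + 385 − 176 − 101 + 22 + 7 = 627; C(20,10) = 184,756.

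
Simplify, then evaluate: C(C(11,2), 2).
C(11,2) = 55, then C(55, 2) = 1,485.

Answer: 1,485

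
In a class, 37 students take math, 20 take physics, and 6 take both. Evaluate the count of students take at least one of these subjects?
51

Solution: |A∪B| = |A|+|B|-|A∩B| = 37+20-6 = 51.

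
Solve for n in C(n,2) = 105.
C(n,2) = n(n−1)/2! is increasing in n, and n(n−1) = 2!·105 = 210 ≈ (n−0.5)^2 gives n ≈ 15.0. Check: C(13,2) = 78, C(14,2) = 91, C(15,2) = 105 ✓. So n = 15.
Final answer: 15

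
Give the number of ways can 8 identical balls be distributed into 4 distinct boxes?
165

Reasoning: C(8+4-1, 4-1) = C(11, 3) = 165.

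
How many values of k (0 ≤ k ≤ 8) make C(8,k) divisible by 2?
7

Explanation: Checking C(8,k) mod 2 for k = 0..8: divisible at k = 1, 2, 3, 4, 5, 6, 7. That's 7 values.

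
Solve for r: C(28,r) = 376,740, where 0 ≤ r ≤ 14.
6

C(28,r) is increasing for 0 ≤ r ≤ 14. Stepping up (C(28,r+1) = C(28,r)·(28−r)/(r+1)): C(28,1) = 28, C(28,2) = 378, C(28,3) = 3,276, C(28,4) = 20,475, C(28,5) = 98,280, C(28,6) = 376,740 ✓. So r = 6.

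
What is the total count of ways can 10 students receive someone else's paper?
1,334,961
Using D(n) = (n-1)[D(n-1) + D(n-2)]:
D(10) = (10-1) × [D(9) + D(8)]
      = 9 × [133496 + 14833]
      = 9 × 148329
      = 1,334,961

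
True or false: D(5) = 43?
False
Derangements of 5 elements: D(5) = (5-1)·[D(4) + D(3)] = 4·[9 + 2] = 44.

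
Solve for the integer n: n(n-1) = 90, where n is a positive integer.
n² − n − 90 = 0, so n = (1 ± √(1 + 4·90))/2 = (1 ± √361)/2 = (1 ± 19)/2, i.e. n = 10 or n = -9. Taking the positive root, n = 10 (check: 10×9 = 90).

Answer: 10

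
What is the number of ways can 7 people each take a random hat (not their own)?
1,854

Working:
Using D(n) = (n-1)[D(n-1) + D(n-2)]:
D(7) = (7-1) × [D(6) + D(5)]
      = 6 × [265 + 44]
      = 6 × 309
      = 1,854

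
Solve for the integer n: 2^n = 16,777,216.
24

Explanation: 16,777,216 = 1,024 × 1,024 × 16 = 2^10 × 2^10 × 2^4 = 2^24, so n = 24.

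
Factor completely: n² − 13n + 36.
Seek roots whose sum is 13 and product is 36: (4, 9). So n² − 13n + 36 = (n − 4)(n − 9).

Answer: (n − 4)(n − 9)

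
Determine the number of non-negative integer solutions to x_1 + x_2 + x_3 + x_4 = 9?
220

Solution: C(9+4-1, 4-1) = 220.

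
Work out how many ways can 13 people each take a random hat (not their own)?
2,290,792,932

Explanation: Using D(n) = (n-1)[D(n-1) + D(n-2)]:
D(13) = (13-1) × [D(12) + D(11)]
      = 12 × [176214841 + 14684570]
      = 12 × 190899411
      = 2,290,792,932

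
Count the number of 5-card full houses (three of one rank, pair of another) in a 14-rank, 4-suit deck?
4,368

Working:
Triple rank: 14. Triple suits: C(4,3)=4. Pair rank: 13. Pair suits: C(4,2)=6. Total: 4,368.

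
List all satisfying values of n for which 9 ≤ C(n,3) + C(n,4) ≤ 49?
5, 6
C(4,3)+C(4,4)=5; C(5,3)+C(5,4)=15; C(6,3)+C(6,4)=35; C(7,3)+C(7,4)=70. So valid n = 5, 6.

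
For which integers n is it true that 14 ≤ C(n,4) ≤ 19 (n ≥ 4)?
6

Reasoning: C(5,4)=5; C(6,4)=15; C(7,4)=35. So valid n = 6.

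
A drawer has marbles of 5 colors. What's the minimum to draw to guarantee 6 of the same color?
26

Working:
Worst case: 5 of each = 25. One more: 26.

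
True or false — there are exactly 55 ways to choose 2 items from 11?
C(11,2) = 55.
Final answer: True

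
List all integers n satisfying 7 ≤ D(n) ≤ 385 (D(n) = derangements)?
4, 5, 6

Explanation: Using D(n) = (n−1)[D(n−1) + D(n−2)] with D(1)=0, D(2)=1: D(3)=2; D(4)=9; D(5)=44; D(6)=265; D(7)=1,854. So valid n = 4, 5, 6.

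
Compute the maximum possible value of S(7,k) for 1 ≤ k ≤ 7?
350

Explanation: Row S(7,k) for k = 1..7 (via S(n,k) = k·S(n−1,k) + S(n−1,k−1)): 1, 63, 301, 350, 140, 21, 1. The row is unimodal; maximum at k = 4: 350.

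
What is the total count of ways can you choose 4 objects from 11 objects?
330

Reasoning: C(11,4) = 11! / (4! × (11-4)!)
         = 11! / (4! × 7!)
         = 330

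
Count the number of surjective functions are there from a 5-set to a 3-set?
150

Reasoning: Onto functions = 3! × S(5,3)
First compute S(5,3) via recurrence:
Using the Stirling recurrence: S(n,k) = k·S(n-1,k) + S(n-1,k-1)
S(5,3) = 3·S(4,3) + S(4,2)
         = 3·6 + 7
         = 18 + 7
         = 25
Then: 6 × 25 = 150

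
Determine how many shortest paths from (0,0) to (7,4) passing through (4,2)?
150
To (4,2): C(6,4)=15. From there: C(5,3)=10. Total: 150.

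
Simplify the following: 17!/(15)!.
This equals 17×16 = 272.
Final answer: 272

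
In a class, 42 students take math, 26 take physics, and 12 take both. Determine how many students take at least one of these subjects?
|A∪B| = |A|+|B|-|A∩B| = 42+26-12 = 56.
Final answer: 56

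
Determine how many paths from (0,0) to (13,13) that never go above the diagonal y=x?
Counted by the Catalan number C_13: C_13 = C(26,13)/(13+1) = 10,400,600/14 = 742,900.
Final answer: 742,900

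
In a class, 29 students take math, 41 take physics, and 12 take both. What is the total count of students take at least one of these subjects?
58

Solution: |A∪B| = |A|+|B|-|A∩B| = 29+41-12 = 58.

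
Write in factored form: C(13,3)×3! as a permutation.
P(13,3)

Reasoning: C(13,3)×3! = [13!/(3!(10)!)]×3! = 13!/(10)! = P(13,3) = 1,716.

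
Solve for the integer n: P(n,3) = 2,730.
15
P(n,3) = n(n−1)(n−2) is increasing in n; n(n−1)(n−2) ≈ (n−1)^3 = 2,730 gives n ≈ 15.0. Check: P(13,3) = 1,716, P(14,3) = 2,184, P(15,3) = 2,730 ✓. So n = 15.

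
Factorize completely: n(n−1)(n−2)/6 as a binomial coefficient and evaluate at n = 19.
C(n,3); C(19,3) = 969

n(n−1)(n−2)/6 = n!/(3!(n−3)!) = C(n,3). At n = 19: C(19,3) = 969.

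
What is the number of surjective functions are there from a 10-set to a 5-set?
5,103,000

Working:
Onto functions = 5! × S(10,5)
First compute S(10,5) via recurrence:
Using the Stirling recurrence: S(n,k) = k·S(n-1,k) + S(n-1,k-1)
S(10,5) = 5·S(9,5) + S(9,4)
         = 5·6951 + 7770
         = 34755 + 7770
         = 42,525
Then: 120 × 42525 = 5,103,000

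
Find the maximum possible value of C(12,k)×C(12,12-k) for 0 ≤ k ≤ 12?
853,776

Solution: C(12,k)·C(12,12-k) = C(12,k)², maximised at the centre k = 6: C(12,6)² = 853,776.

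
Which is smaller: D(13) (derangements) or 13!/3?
13!/3
D(13) = (13-1)·[D(12) + D(11)] = 12·[176,214,841 + 14,684,570] = 2,290,792,932; 13!/3 = 6,227,020,800/3 = 2,075,673,600.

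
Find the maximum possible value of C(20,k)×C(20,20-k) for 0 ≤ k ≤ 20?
34,134,779,536

Solution: C(20,k)·C(20,20-k) = C(20,k)², maximised at the centre k = 10: C(20,10)² = 34,134,779,536.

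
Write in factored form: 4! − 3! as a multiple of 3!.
3 × 3! = 18

Solution: 4! − 3! = 4·3! − 3! = (4 − 1)·3! = 3 × 3! = 18.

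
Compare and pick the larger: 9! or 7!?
9!

Explanation: 9!=362,880, 7!=5,040. 9! > 7!.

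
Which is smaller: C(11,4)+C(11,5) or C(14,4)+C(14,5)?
First=792, Second=3,003.

Answer: C(11,4)+C(11,5)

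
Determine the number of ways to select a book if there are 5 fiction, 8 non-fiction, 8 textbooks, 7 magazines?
28

Explanation: By the addition principle: 5 + 8 + 8 + 7 = 28.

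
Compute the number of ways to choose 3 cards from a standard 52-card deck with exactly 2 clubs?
13 clubs and 39 non-clubs: C(13,2) × C(39,1) = 78 × 39 = 3,042.
Final answer: 3,042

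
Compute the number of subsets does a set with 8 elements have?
256

Solution: Each element can be included or excluded: 2^8 = 256.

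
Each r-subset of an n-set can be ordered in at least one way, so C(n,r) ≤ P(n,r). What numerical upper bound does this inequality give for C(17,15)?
177,843,714,048,000
P(17,15) = 17·16·15·14·13·12·11·10·9·8·7·6·5·4·3 = 177,843,714,048,000, so C(17,15) ≤ 177,843,714,048,000. (The bound is loose by a factor of 15! = 1,307,674,368,000: C(17,15) = 177,843,714,048,000/1,307,674,368,000 = 136.)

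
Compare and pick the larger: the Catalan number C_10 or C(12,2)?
C_10 = C(20,10)/(10+1) = 184,756/11 = 16,796; C(12,2) = 66.

Answer: C_10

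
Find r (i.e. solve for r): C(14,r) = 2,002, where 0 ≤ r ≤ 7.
5

C(14,r) is increasing for 0 ≤ r ≤ 7. Stepping up (C(14,r+1) = C(14,r)·(14−r)/(r+1)): C(14,1) = 14, C(14,2) = 91, C(14,3) = 364, C(14,4) = 1,001, C(14,5) = 2,002 ✓. So r = 5.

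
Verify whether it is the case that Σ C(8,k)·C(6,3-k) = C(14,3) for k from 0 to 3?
True
Vandermonde's identity gives C(14,3) = 364; RHS C(14,3) = 364.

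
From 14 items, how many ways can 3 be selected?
364

Reasoning: C(14,3) = 14! / (3! × (14-3)!)
         = 14! / (3! × 11!)
         = 364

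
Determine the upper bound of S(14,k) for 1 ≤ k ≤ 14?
63,436,373
Row S(14,k) for k = 1..14 (via S(n,k) = k·S(n−1,k) + S(n−1,k−1)): 1, 8,191, 788,970, 10,391,745, 40,075,035, 63,436,373, 49,329,280, 20,912,320, 5,135,130, 752,752, 66,066, 3,367, 91, 1. The row is unimodal; maximum at k = 6: 63,436,373.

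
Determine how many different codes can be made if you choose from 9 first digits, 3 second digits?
27

Reasoning: By the multiplication principle: 9 × 3 = 27.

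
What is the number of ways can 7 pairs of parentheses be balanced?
429

Reasoning: Using the Catalan number formula: C_n = C(2n, n) / (n+1)
C_7 = C(14, 7) / (7+1)
     = 3432 / 8
     = 429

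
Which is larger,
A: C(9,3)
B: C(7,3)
A

Explanation: A=C(9,3)=84, B=C(7,3)=35.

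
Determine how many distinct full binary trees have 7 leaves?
132

Solution: Using the Catalan number formula: C_n = C(2n, n) / (n+1)
C_6 = C(12, 6) / (6+1)
     = 924 / 7
     = 132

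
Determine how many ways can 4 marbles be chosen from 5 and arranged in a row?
120

P(5,4) = 5!/(5-4)! = 120.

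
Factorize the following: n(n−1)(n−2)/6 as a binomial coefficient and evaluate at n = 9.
C(n,3); C(9,3) = 84
n(n−1)(n−2)/6 = n!/(3!(n−3)!) = C(n,3). At n = 9: C(9,3) = 84.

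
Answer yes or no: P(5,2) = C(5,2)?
P(5,2) = 20 but C(5,2) = 10; they differ by a factor of 2! = 2, so the statement does not hold.

Answer: No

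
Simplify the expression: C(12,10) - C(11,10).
C(12,10) - C(11,10) = C(11,9) = 55.

Answer: 55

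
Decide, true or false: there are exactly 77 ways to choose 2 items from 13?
False

Solution: C(13,2) = 78 ≠ 77.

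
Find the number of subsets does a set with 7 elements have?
Each element can be included or excluded: 2^7 = 128.
Final answer: 128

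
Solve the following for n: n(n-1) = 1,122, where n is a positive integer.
n² − n − 1,122 = 0, so n = (1 ± √(1 + 4·1,122))/2 = (1 ± √4,489)/2 = (1 ± 67)/2, i.e. n = 34 or n = -33. Taking the positive root, n = 34 (check: 34×33 = 1,122).

Answer: 34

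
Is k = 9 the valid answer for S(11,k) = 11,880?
No

Working:
S(11,9) = 9·S(10,9) + S(10,8) = 9·45 + 750 = 1,155, which does not equal 11,880.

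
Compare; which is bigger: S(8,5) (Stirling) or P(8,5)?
P(8,5)

Working:
S(8,5) = 5·S(7,5) + S(7,4) = 5·140 + 350 = 1,050; P(8,5) = 6,720.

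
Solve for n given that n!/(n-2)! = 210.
15

Explanation: n!/(n-2)! = n×(n-1), a product of 2 consecutive integers ≈ (n−0.5)^2. 210^(1/2) + 0.5 ≈ 15.0; check n = 15: 15×14 = 210 ✓. So n = 15.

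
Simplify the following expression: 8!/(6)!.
56

This equals 8×7 = 56.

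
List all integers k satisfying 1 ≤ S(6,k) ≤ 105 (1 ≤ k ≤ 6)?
1, 2, 3, 4, 5, 6

Reasoning: S(6,1)=1; S(6,2)=31; S(6,3)=90; S(6,4)=65; S(6,5)=15; S(6,6)=1. So valid k = 1, 2, 3, 4, 5, 6.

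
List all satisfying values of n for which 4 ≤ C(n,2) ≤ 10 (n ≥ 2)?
4, 5

Explanation: C(3,2)=3; C(4,2)=6; C(5,2)=10; C(6,2)=15. So valid n = 4, 5.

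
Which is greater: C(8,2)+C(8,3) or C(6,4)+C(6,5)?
C(8,2)+C(8,3)
First=84, Second=21.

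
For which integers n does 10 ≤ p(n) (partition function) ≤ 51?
Tabulating p(n) via p(n) = p(n−1) + p(n−2) − p(n−5) − p(n−7) + …: p(5)=7; p(6)=11; p(7)=15; p(8)=22; p(9)=30; p(10)=42; p(11)=56. So valid n = 6, 7, 8, 9, 10.

Answer: 6, 7, 8, 9, 10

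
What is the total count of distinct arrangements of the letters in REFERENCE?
7,560

Working:
Word has 9 letters (R=2, E=4, F=1, N=1, C=1). Arrangements: 9!/Π(k!) = 7,560.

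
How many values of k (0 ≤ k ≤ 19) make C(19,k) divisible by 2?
12

Explanation: Checking C(19,k) mod 2 for k = 0..19: divisible at k = 4, 5, 6, 7, 8, 9, 10, 11, 12, 13, 14, 15. That's 12 values.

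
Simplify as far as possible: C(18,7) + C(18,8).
75,582

Solution: By Pascal's identity: C(19,8) = 75,582.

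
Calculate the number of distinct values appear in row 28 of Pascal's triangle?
15

Solution: Row 28 has entries C(28,0)..C(28,28); by symmetry C(28,k)=C(28,28-k), giving 15 distinct values.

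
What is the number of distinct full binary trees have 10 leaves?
4,862

Reasoning: Using the Catalan number formula: C_n = C(2n, n) / (n+1)
C_9 = C(18, 9) / (9+1)
     = 48620 / 10
     = 4,862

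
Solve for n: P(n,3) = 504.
P(n,3) = n(n−1)(n−2) is increasing in n; n(n−1)(n−2) ≈ (n−1)^3 = 504 gives n ≈ 9.0. Check: P(7,3) = 210, P(8,3) = 336, P(9,3) = 504 ✓. So n = 9.
Final answer: 9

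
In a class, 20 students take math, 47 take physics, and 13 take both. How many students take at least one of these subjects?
54
|A∪B| = |A|+|B|-|A∩B| = 20+47-13 = 54.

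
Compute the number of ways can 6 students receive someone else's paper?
265

Explanation: Using D(n) = (n-1)[D(n-1) + D(n-2)]:
D(6) = (6-1) × [D(5) + D(4)]
      = 5 × [44 + 9]
      = 5 × 53
      = 265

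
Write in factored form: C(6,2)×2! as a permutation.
P(6,2)

Working:
C(6,2)×2! = [6!/(2!(4)!)]×2! = 6!/(4)! = P(6,2) = 30.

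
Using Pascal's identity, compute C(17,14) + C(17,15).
C(17,14) + C(17,15) = C(18,15) = 816.

Answer: 816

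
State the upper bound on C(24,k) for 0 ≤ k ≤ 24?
2,704,156

Reasoning: Maximum at k = 12: C(24,12) = 2,704,156.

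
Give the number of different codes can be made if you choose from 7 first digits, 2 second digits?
14

Reasoning: By the multiplication principle: 7 × 2 = 14.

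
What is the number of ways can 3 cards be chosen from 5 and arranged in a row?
P(5,3) = 5!/(5-3)! = 60.

Answer: 60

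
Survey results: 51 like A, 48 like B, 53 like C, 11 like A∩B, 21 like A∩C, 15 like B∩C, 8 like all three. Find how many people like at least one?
113

|A∪B∪C| = 51+48+53-11-21-15+8 = 113.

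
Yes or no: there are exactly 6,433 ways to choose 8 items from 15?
No

Solution: C(15,8) = 6,435 ≠ 6433.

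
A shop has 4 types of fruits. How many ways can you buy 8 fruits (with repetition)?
165

Working:
Stars and bars: C(8+4-1, 8) = C(11, 8) = 165.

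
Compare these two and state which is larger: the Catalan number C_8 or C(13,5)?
C_8 = C(16,8)/(8+1) = 12,870/9 = 1,430; C(13,5) = 1,287.

Answer: C_8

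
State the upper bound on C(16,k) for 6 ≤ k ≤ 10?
12,870
C(16,k) is maximised at the centre of the row: C(16,8) = 12,870.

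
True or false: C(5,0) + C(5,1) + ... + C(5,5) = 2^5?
True

Solution: Binomial theorem with x = y = 1: Σ C(5,i) = (1+1)^5 = 2^5 = 32. The statement holds.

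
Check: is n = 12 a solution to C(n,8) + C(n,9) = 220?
No

C(12,8) + C(12,9) = 495 + 220 = 715, which does not equal 220.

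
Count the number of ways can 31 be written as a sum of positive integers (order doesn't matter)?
6,842
Pentagonal recurrence p(n) = p(n−1) + p(n−2) − p(n−5) − p(n−7) + …: p(31) = p(30) + p(29) − p(26) − p(24) + p(19) + p(16) − p(9) − p(5) = 5,604 + 4,565 − 2,436 − 1,575 + 490 + 231 − 30 − 7 = 6,842.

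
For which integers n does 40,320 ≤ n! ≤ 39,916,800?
n! is strictly increasing; 8! = 40,320 and 11! = 39,916,800, so valid n = 8, 9, 10, 11.

Answer: 8, 9, 10, 11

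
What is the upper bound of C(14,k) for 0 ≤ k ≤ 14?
3,432

Explanation: Maximum at k = 7: C(14,7) = 3,432.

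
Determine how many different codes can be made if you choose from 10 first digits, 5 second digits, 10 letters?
500

Explanation: By the multiplication principle: 10 × 5 × 10 = 500.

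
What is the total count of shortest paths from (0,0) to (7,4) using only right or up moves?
330

Working:
Choose 7 rights from 11 moves: C(11,7) = 330.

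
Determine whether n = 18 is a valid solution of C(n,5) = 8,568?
C(18,5) = 18·17·16·15·14/5! = 1,028,160/120 = 8,568, which equals 8,568.
Final answer: Yes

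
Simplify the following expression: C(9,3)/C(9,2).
7/3

Reasoning: C(n,k+1)/C(n,k) = (n−k)/(k+1). Here (9−2)/(2+1) = 7/3 = 7/3.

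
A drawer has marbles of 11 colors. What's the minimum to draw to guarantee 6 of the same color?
56

Solution: Worst case: 5 of each = 55. One more: 56.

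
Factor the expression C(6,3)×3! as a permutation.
P(6,3)
C(6,3)×3! = [6!/(3!(3)!)]×3! = 6!/(3)! = P(6,3) = 120.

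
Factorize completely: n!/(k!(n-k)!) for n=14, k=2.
C(14,2) = 91

Solution: This is the binomial coefficient C(14,2) = 91.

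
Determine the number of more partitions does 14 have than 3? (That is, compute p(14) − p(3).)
132
Pentagonal recurrence p(n) = p(n−1) + p(n−2) − p(n−5) − p(n−7) + …: p(14) = p(13) + p(12) − p(9) − p(7) + p(2) = 101 + 77 − 30 − 15 + 2 = 135.
p(3) = p(2) + p(1) = 2 + 1 = 3.
Difference = 135 − 3 = 132.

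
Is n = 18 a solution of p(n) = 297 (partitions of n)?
No
Pentagonal recurrence p(n) = p(n−1) + p(n−2) − p(n−5) − p(n−7) + …: p(18) = p(17) + p(16) − p(13) − p(11) + p(6) + p(3) = 297 + 231 − 101 − 56 + 11 + 3 = 385, which does not equal 297.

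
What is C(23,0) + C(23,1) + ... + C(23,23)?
8,388,608
Sum of binomial coefficients = 2^23 = 8,388,608.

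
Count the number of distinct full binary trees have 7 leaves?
Using the Catalan number formula: C_n = C(2n, n) / (n+1)
C_6 = C(12, 6) / (6+1)
     = 924 / 7
     = 132
Final answer: 132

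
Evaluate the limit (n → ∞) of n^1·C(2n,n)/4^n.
∞

Solution: C(2n,n) ~ 4^n/√(πn), so n^1·C(2n,n)/4^n ~ n^(1 − 1/2)/√π → ∞.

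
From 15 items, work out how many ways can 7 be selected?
C(15,7) = 15! / (7! × (15-7)!)
         = 15! / (7! × 8!)
         = 6,435
Final answer: 6,435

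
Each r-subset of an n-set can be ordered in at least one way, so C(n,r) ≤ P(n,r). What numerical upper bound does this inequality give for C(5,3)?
60

Explanation: P(5,3) = 5·4·3 = 60, so C(5,3) ≤ 60. (The bound is loose by a factor of 3! = 6: C(5,3) = 60/6 = 10.)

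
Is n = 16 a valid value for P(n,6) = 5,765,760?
Yes

Reasoning: P(16,6) = 16·15·14·13·12·11 = 5,765,760, which equals 5,765,760.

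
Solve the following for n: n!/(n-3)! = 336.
n!/(n-3)! = n×(n-1)×(n-2), a product of 3 consecutive integers ≈ (n−1)^3. 336^(1/3) + 1 ≈ 8.0; check n = 8: 8×7×6 = 336 ✓. So n = 8.
Final answer: 8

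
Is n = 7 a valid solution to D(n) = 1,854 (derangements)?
D(7) = (7-1)·[D(6) + D(5)] = 6·[265 + 44] = 1,854, which equals 1,854.
Final answer: Yes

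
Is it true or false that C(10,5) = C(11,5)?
LHS = C(10,5) = 252; RHS = C(11,5) = 462. 252 ≠ 462, so the statement does not hold.
Final answer: False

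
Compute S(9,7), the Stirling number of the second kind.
Using the Stirling recurrence: S(n,k) = k·S(n-1,k) + S(n-1,k-1)
S(9,7) = 7·S(8,7) + S(8,6)
         = 7·28 + 266
         = 196 + 266
         = 462

Answer: 462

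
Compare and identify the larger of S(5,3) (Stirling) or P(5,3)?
P(5,3)

Reasoning: S(5,3) = 3·S(4,3) + S(4,2) = 3·6 + 7 = 25; P(5,3) = 60.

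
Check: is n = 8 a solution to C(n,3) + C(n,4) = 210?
C(8,3) + C(8,4) = 56 + 70 = 126, which does not equal 210.

Answer: No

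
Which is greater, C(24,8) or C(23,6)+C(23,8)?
C(24,8)

Explanation: C(24,8)=735,471; C(23,6)+C(23,8)=100,947+490,314=591,261.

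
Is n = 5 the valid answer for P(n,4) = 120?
Yes
P(5,4) = 5·4·3·2 = 120, which equals 120.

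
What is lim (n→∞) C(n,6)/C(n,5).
∞

Working:
C(n,6)/C(n,5) = (n-5)/6 → ∞ as n → ∞.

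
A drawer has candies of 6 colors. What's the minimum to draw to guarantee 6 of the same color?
Worst case: 5 of each = 30. One more: 31.
Final answer: 31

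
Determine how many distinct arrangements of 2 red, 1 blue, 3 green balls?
60

Multinomial: 6!/(2! × 1! × 3!) = 60.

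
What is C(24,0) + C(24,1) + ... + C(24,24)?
Sum of binomial coefficients = 2^24 = 16,777,216.

Answer: 16,777,216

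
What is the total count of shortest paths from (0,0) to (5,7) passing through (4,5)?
To (4,5): C(9,4)=126. From there: C(3,1)=3. Total: 378.

Answer: 378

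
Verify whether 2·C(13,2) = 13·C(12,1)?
True

Absorption identity k·C(n,k) = n·C(n-1,k-1). LHS = 2·78 = 156; RHS = 13·12 = 156.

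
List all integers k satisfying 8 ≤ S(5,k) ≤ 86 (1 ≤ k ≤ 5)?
2, 3, 4

S(5,1)=1; S(5,2)=15; S(5,3)=25; S(5,4)=10; S(5,5)=1. So valid k = 2, 3, 4.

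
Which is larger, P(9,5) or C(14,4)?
P(9,5)

Reasoning: P(9,5)=15,120, C(14,4)=1,001.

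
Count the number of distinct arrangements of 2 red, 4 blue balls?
Multinomial: 6!/(2! × 4!) = 15.

Answer: 15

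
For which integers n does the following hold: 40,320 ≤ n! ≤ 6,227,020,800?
n! is strictly increasing; 8! = 40,320 and 13! = 6,227,020,800, so valid n = 8, 9, 10, 11, 12, 13.
Final answer: 8, 9, 10, 11, 12, 13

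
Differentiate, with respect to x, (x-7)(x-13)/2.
(2x - 20)/2

Reasoning: d/dx[(x-7)(x-13)] = (x-13) + (x-7) = 2x - 20. Dividing by 2 gives (2x - 20)/2.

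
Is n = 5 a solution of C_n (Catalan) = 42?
Yes

C_5 = C(10,5)/(5+1) = 252/6 = 42, which equals 42.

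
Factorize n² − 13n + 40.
(n − 5)(n − 8)

Reasoning: Seek roots whose sum is 13 and product is 40: (5, 8). So n² − 13n + 40 = (n − 5)(n − 8).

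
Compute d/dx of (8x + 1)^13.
104(8x + 1)^12

Solution: Chain rule: 13(8x+1)^{12} × 8 = 104(8x+1)^{12}.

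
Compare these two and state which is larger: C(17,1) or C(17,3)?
C(17,3)

Solution: C(17,1)=17, C(17,3)=680.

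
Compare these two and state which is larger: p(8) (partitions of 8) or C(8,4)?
C(8,4)
Pentagonal recurrence p(n) = p(n−1) + p(n−2) − p(n−5) − p(n−7) + …: p(8) = p(7) + p(6) − p(3) − p(1) = 15 + 11 − 3 − 1 = 22; C(8,4) = 70.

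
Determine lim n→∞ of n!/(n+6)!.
0

Reasoning: n!/(n+6)! = 1/[(n+1)(n+2)···(n+6)] → 0 as n → ∞.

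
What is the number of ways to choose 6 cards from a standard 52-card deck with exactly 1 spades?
7,484,841

Solution: 13 spades and 39 non-spades: C(13,1) × C(39,5) = 13 × 575757 = 7,484,841.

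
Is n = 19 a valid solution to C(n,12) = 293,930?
C(19,12) = 19·18·17·16·15·14·13·12·11·10·9·8/12! = 24,135,932,620,800/479,001,600 = 50,388, which does not equal 293,930.

Answer: No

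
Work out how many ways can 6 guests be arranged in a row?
720

Arrangements of 6 distinct objects: 6! = 720.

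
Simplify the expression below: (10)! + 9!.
(10)! + 9! = (10)·9! + 9! = (10+1)·9! = 11·9! = 3,991,680.

Answer: 3,991,680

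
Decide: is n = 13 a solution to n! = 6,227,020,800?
Yes

Explanation: 13! = 13·12! = 13·479,001,600 = 6,227,020,800, which equals 6,227,020,800.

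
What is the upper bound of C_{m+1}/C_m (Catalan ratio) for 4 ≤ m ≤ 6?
13/4

Working:
C_{m+1}/C_m = 2(2m+1)/(m+2), which increases with m. Maximum at m = 6: 2·13/8 = 13/4.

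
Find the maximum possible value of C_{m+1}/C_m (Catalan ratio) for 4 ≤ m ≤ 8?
17/5

Solution: C_{m+1}/C_m = 2(2m+1)/(m+2), which increases with m. Maximum at m = 8: 2·17/10 = 17/5.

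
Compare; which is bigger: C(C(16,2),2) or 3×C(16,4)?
C(C(16,2),2)

C(C(16,2),2)=7,140, 3×C(16,4)=5,460.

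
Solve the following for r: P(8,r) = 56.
P(8,r) = 8·7·…·(8−r+1), a product of r factors. Multiplying down from 8: 8 = 8; 8·7 = 56 ✓ (2 factors). So r = 2.

Answer: 2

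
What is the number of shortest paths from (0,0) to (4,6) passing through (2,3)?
100

To (2,3): C(5,2)=10. From there: C(5,2)=10. Total: 100.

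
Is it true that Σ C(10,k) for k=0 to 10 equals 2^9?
Binomial theorem: Σ C(10,k) = (1+1)^10 = 2^10 = 1,024; RHS 2^9 = 512.

Answer: False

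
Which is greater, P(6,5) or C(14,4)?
C(14,4)

P(6,5)=720, C(14,4)=1,001.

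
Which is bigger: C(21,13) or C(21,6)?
C(21,13)

Working:
C(21,13)=203,490, C(21,6)=54,264.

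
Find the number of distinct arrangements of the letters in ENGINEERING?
Word has 11 letters (E=3, N=3, G=2, I=2, R=1). Arrangements: 11!/Π(k!) = 277,200.

Answer: 277,200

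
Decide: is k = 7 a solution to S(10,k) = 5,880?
Yes

Reasoning: S(10,7) = 7·S(9,7) + S(9,6) = 7·462 + 2,646 = 5,880, which equals 5,880.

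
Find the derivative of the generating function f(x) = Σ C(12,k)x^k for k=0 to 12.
Σ k·C(12,k)x^(k-1) for k=1 to 12

Solution: Term-by-term differentiation gives Σ k·C(12,k)x^{k-1} for k=1 to 12.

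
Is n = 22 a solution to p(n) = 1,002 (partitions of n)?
Pentagonal recurrence p(n) = p(n−1) + p(n−2) − p(n−5) − p(n−7) + …: p(22) = p(21) + p(20) − p(17) − p(15) + p(10) + p(7) − p(0) = 792 + 627 − 297 − 176 + 42 + 15 − 1 = 1,002, which equals 1,002.

Answer: Yes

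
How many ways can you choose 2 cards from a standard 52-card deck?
1,326

Reasoning: C(52,2) = 1,326.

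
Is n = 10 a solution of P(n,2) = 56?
No
P(10,2) = 10·9 = 90, which does not equal 56.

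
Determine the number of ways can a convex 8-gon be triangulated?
132

Solution: Using the Catalan number formula: C_n = C(2n, n) / (n+1)
C_6 = C(12, 6) / (6+1)
     = 924 / 7
     = 132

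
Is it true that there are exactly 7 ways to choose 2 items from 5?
C(5,2) = 10 ≠ 7.

Answer: False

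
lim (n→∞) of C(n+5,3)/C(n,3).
1

Working:
Both numerator and denominator grow as n^3/3! for large n, so the ratio → 1.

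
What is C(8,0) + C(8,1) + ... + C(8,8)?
Sum of binomial coefficients = 2^8 = 256.
Final answer: 256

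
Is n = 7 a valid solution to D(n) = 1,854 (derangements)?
Yes

Explanation: D(7) = (7-1)·[D(6) + D(5)] = 6·[265 + 44] = 1,854, which equals 1,854.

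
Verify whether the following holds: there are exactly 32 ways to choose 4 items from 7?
C(7,4) = 35 ≠ 32.

Answer: False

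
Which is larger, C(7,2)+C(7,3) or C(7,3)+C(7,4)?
C(7,3)+C(7,4)

Solution: First=56, Second=70.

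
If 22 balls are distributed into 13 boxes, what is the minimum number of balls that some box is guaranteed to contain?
2

Solution: Pigeonhole: ⌈22/13⌉ = 2.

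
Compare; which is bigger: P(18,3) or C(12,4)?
P(18,3)

Reasoning: P(18,3)=4,896, C(12,4)=495.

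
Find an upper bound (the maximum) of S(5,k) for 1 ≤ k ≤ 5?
25

Explanation: Row S(5,k) for k = 1..5 (via S(n,k) = k·S(n−1,k) + S(n−1,k−1)): 1, 15, 25, 10, 1. The row is unimodal; maximum at k = 3: 25.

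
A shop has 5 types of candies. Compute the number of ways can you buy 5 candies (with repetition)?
126

Solution: Stars and bars: C(5+5-1, 5) = C(9, 5) = 126.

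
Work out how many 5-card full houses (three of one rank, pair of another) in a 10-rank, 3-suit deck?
270

Triple rank: 10. Triple suits: C(3,3)=1. Pair rank: 9. Pair suits: C(3,2)=3. Total: 270.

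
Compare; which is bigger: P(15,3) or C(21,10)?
C(21,10)

P(15,3)=2,730, C(21,10)=352,716.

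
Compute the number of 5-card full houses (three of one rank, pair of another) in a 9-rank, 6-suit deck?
21,600

Explanation: Triple rank: 9. Triple suits: C(6,3)=20. Pair rank: 8. Pair suits: C(6,2)=15. Total: 21,600.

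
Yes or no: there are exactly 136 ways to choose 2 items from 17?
C(17,2) = 136.
Final answer: Yes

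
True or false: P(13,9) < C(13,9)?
False

Working:
P(13,9) = 259,459,200 and C(13,9) = 715; P(n,r) = r! × C(n,r) so P > C whenever r ≥ 2.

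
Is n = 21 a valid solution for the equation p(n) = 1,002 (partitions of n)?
No

Working:
Pentagonal recurrence p(n) = p(n−1) + p(n−2) − p(n−5) − p(n−7) + …: p(21) = p(20) + p(19) − p(16) − p(14) + p(9) + p(6) = 627 + 490 − 231 − 135 + 30 + 11 = 792, which does not equal 1,002.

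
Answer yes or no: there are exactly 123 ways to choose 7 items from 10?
No
C(10,7) = 120 ≠ 123.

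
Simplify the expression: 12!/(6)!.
This equals 12×11×...×7 = 665,280.
Final answer: 665,280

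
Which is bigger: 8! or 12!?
12!

Explanation: 8!=40,320, 12!=479,001,600. 12! > 8!.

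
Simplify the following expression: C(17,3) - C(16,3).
120

C(17,3) - C(16,3) = C(16,2) = 120.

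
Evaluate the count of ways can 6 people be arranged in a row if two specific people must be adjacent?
240

Working:
Treat pair as unit: (6-1)! arrangements × 2 internal orders = 240.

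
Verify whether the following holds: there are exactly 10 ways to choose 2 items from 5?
True

Reasoning: C(5,2) = 10.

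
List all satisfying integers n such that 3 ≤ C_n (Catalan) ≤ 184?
3, 4, 5, 6

Explanation: C_2=2; C_3=5; C_4=14; C_5=42; C_6=132; C_7=429. So valid n = 3, 4, 5, 6.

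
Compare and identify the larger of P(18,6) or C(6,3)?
P(18,6)
P(18,6)=13,366,080, C(6,3)=20.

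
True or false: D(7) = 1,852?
Derangements of 7 elements: D(7) = (7-1)·[D(6) + D(5)] = 6·[265 + 44] = 1,854.
Final answer: False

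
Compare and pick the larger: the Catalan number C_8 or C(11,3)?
C_8

Working:
C_8 = C(16,8)/(8+1) = 12,870/9 = 1,430; C(11,3) = 165.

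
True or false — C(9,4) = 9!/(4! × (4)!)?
The correct denominator is 4!×5!, giving C(9,4) = 126; the stated RHS is 9!/(4!×4!) = 630 ≠ 126, so the statement does not hold.

Answer: False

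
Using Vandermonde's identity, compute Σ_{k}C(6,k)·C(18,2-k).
276

= C(6+18,2) = C(24,2) = 276.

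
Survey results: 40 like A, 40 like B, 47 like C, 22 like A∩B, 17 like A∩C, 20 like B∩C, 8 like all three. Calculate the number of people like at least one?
|A∪B∪C| = 40+40+47-22-17-20+8 = 76.
Final answer: 76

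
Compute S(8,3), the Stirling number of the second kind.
966

Using the Stirling recurrence: S(n,k) = k·S(n-1,k) + S(n-1,k-1)
S(8,3) = 3·S(7,3) + S(7,2)
         = 3·301 + 63
         = 903 + 63
         = 966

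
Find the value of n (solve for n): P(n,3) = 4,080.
17

Solution: P(n,3) = n(n−1)(n−2) is increasing in n; n(n−1)(n−2) ≈ (n−1)^3 = 4,080 gives n ≈ 17.0. Check: P(15,3) = 2,730, P(16,3) = 3,360, P(17,3) = 4,080 ✓. So n = 17.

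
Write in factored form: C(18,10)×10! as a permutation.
P(18,10)

Solution: C(18,10)×10! = [18!/(10!(8)!)]×10! = 18!/(8)! = P(18,10) = 158,789,030,400.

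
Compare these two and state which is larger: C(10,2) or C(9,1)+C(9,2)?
Equal

By Pascal's identity: C(10,2) = C(9,1)+C(9,2) = 45. Equal.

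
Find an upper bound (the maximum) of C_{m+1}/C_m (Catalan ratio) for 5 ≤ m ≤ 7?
C_{m+1}/C_m = 2(2m+1)/(m+2), which increases with m. Maximum at m = 7: 2·15/9 = 10/3.
Final answer: 10/3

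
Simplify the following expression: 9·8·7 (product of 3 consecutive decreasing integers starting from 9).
504

Working:
This is P(9,3) = 9!/(6)! = 504.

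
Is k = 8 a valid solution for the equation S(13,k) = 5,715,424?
S(13,8) = 8·S(12,8) + S(12,7) = 8·159,027 + 627,396 = 1,899,612, which does not equal 5,715,424.

Answer: No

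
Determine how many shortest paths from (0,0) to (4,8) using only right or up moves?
Choose 4 rights from 12 moves: C(12,4) = 495.
Final answer: 495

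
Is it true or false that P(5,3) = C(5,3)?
P(5,3) = 60 but C(5,3) = 10; they differ by a factor of 3! = 6, so the statement does not hold.
Final answer: False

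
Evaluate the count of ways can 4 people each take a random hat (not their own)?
9

Working:
Using D(n) = (n-1)[D(n-1) + D(n-2)]:
D(4) = (4-1) × [D(3) + D(2)]
      = 3 × [2 + 1]
      = 3 × 3
      = 9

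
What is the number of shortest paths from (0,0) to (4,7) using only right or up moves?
330

Working:
Choose 4 rights from 11 moves: C(11,4) = 330.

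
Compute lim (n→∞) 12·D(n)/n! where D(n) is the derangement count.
12/e
D(n)/n! → 1/e, so 12·D(n)/n! → 12/e.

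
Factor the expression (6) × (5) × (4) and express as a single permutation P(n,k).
P(6,3) = 6!/(3)!

Working:
Product of 3 consecutive descending integers starting at 6: P(6,3) = 6!/3! = 120.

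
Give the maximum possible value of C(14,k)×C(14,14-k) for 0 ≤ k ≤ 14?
C(14,k)·C(14,14-k) = C(14,k)², maximised at the centre k = 7: C(14,7)² = 11,778,624.

Answer: 11,778,624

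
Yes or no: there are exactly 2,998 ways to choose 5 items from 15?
C(15,5) = 3,003 ≠ 2998.
Final answer: No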